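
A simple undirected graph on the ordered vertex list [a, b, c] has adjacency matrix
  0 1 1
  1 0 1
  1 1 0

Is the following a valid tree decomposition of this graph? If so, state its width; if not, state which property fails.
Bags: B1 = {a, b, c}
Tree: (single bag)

Yes; width 2.

Every vertex of G appears in some bag (union = {a, b, c}); every edge is covered by a bag; and for each vertex v the set of bags containing v is connected in the bag tree. The decomposition is therefore valid. The largest bag has 3 vertices, so the width is 2.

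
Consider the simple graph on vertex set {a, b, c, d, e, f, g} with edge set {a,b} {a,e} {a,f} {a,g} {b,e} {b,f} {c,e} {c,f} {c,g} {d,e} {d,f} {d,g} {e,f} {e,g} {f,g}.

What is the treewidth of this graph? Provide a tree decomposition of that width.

Each bag holds 4 vertices, so the decomposition has width 3, which upper-bounds the treewidth. Conversely, {d, e, f, g} is a clique of size 4, and the vertices of any clique must share a bag in every tree decomposition; so some bag has ≥ 4 vertices and tw(G) ≥ 3. Hence tw(G) = 3 exactly.

Treewidth 3.
One such decomposition:
Bags: B1 = {a, e, f, g}  B2 = {d, e, f, g}  B3 = {c, e, f, g}  B4 = {a, b, e, f}
Tree: B1–B2, B2–B3, B1–B4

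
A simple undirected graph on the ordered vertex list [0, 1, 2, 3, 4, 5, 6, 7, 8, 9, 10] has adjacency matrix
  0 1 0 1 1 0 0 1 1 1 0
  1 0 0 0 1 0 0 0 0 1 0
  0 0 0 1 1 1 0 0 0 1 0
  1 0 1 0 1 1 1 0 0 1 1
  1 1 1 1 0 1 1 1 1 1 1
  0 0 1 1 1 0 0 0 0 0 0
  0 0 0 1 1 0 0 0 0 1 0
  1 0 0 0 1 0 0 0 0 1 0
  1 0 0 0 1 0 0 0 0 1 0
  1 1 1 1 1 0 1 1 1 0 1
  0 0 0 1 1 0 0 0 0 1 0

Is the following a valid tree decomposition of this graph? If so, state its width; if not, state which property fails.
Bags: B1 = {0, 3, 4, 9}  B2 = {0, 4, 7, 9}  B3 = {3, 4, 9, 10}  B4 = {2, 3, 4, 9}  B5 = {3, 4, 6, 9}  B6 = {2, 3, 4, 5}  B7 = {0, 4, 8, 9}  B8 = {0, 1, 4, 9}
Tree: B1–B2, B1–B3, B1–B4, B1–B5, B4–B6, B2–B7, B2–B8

Every vertex of G appears in some bag (union = {0, 1, 2, 3, 4, 5, 6, 7, 8, 9, 10}); every edge is covered by a bag; and for each vertex v the set of bags containing v is connected in the bag tree. The decomposition is therefore valid. The largest bag has 4 vertices, so the width is 3.

Yes; width 3.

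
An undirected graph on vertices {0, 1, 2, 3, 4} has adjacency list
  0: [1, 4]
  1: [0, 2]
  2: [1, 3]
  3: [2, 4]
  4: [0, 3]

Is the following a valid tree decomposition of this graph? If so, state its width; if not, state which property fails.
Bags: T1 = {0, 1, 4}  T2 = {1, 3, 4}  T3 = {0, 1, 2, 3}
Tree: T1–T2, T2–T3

A tree decomposition must satisfy three properties: every vertex lies in some bag; for every edge, both endpoints lie together in some bag; and for every vertex, the bags containing it form a connected subtree. Here bags containing vertex 0 are not connected in the tree, so the decomposition is invalid.

No — bags containing vertex 0 are not connected in the tree.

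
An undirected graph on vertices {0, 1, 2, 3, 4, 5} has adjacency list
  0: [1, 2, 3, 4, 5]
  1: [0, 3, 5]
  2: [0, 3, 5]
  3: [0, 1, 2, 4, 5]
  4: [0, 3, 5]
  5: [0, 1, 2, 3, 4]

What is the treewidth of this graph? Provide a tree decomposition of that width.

Treewidth 3.
One optimal decomposition is:
Bags: B1 = {0, 2, 3, 5}  B2 = {0, 3, 4, 5}  B3 = {0, 1, 3, 5}
Tree: B1–B2, B1–B3

Each bag holds 4 vertices, so the decomposition has width 3, which upper-bounds the treewidth. Conversely, {0, 1, 3, 5} is a clique of size 4, and the vertices of any clique must share a bag in every tree decomposition; so some bag has ≥ 4 vertices and tw(G) ≥ 3. Hence tw(G) = 3 exactly.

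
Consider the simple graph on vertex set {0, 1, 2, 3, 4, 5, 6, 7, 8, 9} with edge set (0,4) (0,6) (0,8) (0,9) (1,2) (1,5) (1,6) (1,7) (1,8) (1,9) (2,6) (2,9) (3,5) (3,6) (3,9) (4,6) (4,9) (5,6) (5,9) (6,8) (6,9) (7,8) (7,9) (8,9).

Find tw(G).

3

A width-3 tree decomposition is:
Bags: B1 = {0, 6, 8, 9}  B2 = {1, 6, 8, 9}  B3 = {1, 2, 6, 9}  B4 = {1, 5, 6, 9}  B5 = {1, 7, 8, 9}  B6 = {3, 5, 6, 9}  B7 = {0, 4, 6, 9}
Tree: B1–B2, B2–B3, B2–B4, B2–B5, B4–B6, B1–B7
Each bag holds 4 vertices, so the decomposition has width 3, which upper-bounds the treewidth. Conversely, {0, 6, 8, 9} is a clique of size 4, and the vertices of any clique must share a bag in every tree decomposition; so some bag has ≥ 4 vertices and tw(G) ≥ 3. The upper and lower bounds meet at 3, so that is the treewidth.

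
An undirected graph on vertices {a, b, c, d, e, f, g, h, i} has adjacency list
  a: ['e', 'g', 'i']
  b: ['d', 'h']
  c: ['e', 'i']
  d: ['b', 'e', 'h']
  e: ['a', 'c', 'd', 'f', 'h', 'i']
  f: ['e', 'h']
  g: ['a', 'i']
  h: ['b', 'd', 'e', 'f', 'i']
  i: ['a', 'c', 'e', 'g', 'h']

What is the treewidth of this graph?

A width-2 tree decomposition is:
Bags: B1 = {e, f, h}  B2 = {d, e, h}  B3 = {b, d, h}  B4 = {e, h, i}  B5 = {c, e, i}  B6 = {a, e, i}  B7 = {a, g, i}
Tree: B1–B2, B2–B3, B2–B4, B4–B5, B5–B6, B6–B7
Every bag has size at most 3, so the width is 3 − 1 = 2 and tw(G) ≤ 2. On the other hand G contains the 3-clique {a, g, i}. A clique must lie in a single bag of any decomposition, so no decomposition can have width below 2. The upper and lower bounds meet at 2, so that is the treewidth.

2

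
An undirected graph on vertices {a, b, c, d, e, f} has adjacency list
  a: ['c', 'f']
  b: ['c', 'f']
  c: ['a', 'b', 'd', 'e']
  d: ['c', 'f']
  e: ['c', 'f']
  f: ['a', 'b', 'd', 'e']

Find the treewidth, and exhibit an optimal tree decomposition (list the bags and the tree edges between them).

Each bag holds 3 vertices, so the decomposition has width 2, which upper-bounds the treewidth. Since f–d–c–e–f is a cycle in G, G is not acyclic. Forests are exactly the graphs of treewidth ≤ 1, so tw(G) ≥ 2. The upper and lower bounds meet at 2, so that is the treewidth.

Treewidth 2.
One such decomposition:
Bags: B1 = {c, d, f}  B2 = {c, e, f}  B3 = {a, c, f}  B4 = {b, c, f}
Tree: B1–B2, B2–B3, B3–B4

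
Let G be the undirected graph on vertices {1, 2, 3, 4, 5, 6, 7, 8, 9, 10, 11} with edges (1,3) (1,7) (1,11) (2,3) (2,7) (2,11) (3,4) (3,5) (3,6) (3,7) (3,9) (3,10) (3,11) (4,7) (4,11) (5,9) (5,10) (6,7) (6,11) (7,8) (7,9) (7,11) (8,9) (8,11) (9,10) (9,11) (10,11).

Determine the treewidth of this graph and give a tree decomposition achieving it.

Treewidth 3.
One such decomposition:
Bags: B1 = {3, 9, 10, 11}  B2 = {3, 7, 9, 11}  B3 = {7, 8, 9, 11}  B4 = {2, 3, 7, 11}  B5 = {3, 4, 7, 11}  B6 = {3, 6, 7, 11}  B7 = {1, 3, 7, 11}  B8 = {3, 5, 9, 10}
Tree: B1–B2, B2–B3, B2–B4, B4–B5, B4–B6, B4–B7, B1–B8

The largest bag has 4 vertices, giving width 3; this decomposition certifies tw(G) ≤ 3. For the lower bound, the 4 vertices {7, 8, 9, 11} are pairwise adjacent, and any tree decomposition puts a clique entirely inside one bag — forcing width ≥ 3. Therefore the treewidth is 3.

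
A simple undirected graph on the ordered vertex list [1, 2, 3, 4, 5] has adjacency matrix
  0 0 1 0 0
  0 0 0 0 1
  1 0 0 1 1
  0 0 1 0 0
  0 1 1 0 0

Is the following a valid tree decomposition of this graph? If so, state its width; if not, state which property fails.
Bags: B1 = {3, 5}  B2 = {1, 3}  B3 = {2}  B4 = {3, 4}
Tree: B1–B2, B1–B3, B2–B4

No — edge (5,2) lies in no bag.

A tree decomposition must satisfy three properties: every vertex lies in some bag; for every edge, both endpoints lie together in some bag; and for every vertex, the bags containing it form a connected subtree. Here edge (5,2) lies in no bag, so the decomposition is invalid.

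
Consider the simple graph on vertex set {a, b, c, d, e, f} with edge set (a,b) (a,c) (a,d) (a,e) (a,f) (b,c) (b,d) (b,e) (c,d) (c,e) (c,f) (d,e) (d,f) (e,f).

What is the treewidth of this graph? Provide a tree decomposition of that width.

Each bag holds 5 vertices, so the decomposition has width 4, which upper-bounds the treewidth. Conversely, {a, c, d, e, f} is a clique of size 5, and the vertices of any clique must share a bag in every tree decomposition; so some bag has ≥ 5 vertices and tw(G) ≥ 4. Hence tw(G) = 4 exactly.

Treewidth 4.
One such decomposition:
Bags: B1 = {a, b, c, d, e}  B2 = {a, c, d, e, f}
Tree: B1–B2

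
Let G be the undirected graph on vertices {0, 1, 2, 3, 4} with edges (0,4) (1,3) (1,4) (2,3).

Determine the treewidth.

A width-1 tree decomposition is:
Bags: B1 = {1, 4}  B2 = {1, 3}  B3 = {2, 3}  B4 = {0, 4}
Tree: B1–B2, B2–B3, B1–B4
Each bag holds 2 vertices, so the decomposition has width 1, which upper-bounds the treewidth. G has an edge, so its treewidth is at least 1. The upper and lower bounds meet at 1, so that is the treewidth.

1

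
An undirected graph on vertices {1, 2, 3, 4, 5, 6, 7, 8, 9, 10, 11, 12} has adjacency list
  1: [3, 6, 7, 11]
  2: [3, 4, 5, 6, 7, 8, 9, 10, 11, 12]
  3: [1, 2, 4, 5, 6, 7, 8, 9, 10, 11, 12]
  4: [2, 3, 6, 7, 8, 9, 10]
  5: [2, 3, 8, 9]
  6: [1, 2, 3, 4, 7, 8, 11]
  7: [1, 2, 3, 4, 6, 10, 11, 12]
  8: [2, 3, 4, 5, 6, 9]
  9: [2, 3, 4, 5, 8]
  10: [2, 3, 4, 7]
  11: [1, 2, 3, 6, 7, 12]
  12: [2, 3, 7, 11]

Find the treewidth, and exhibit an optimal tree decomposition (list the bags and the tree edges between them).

Treewidth 4.
One optimal decomposition is:
Bags: B1 = {2, 3, 4, 8, 9}  B2 = {2, 3, 4, 6, 8}  B3 = {2, 3, 4, 6, 7}  B4 = {2, 3, 6, 7, 11}  B5 = {2, 3, 5, 8, 9}  B6 = {2, 3, 7, 11, 12}  B7 = {1, 3, 6, 7, 11}  B8 = {2, 3, 4, 7, 10}
Tree: B1–B2, B2–B3, B3–B4, B1–B5, B4–B6, B4–B7, B3–B8

Every bag has size at most 5, so the width is 5 − 1 = 4 and tw(G) ≤ 4. Conversely, {1, 3, 6, 7, 11} is a clique of size 5, and the vertices of any clique must share a bag in every tree decomposition; so some bag has ≥ 5 vertices and tw(G) ≥ 4. The upper and lower bounds meet at 4, so that is the treewidth.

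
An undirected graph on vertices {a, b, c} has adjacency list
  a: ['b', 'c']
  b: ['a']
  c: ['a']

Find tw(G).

1

A width-1 tree decomposition is:
Bags: B1 = {a, c}  B2 = {a, b}
Tree: B1–B2
The largest bag has 2 vertices, giving width 1; this decomposition certifies tw(G) ≤ 1. Any graph with an edge has treewidth ≥ 1, and G has the edge c–a. Hence tw(G) = 1 exactly.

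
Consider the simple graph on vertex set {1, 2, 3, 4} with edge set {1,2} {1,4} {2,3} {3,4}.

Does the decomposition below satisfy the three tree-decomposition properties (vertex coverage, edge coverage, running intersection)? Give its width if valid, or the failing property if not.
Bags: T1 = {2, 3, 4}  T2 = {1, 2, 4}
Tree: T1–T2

Yes; width 2.

Every vertex of G appears in some bag (union = {1, 2, 3, 4}); every edge is covered by a bag; and for each vertex v the set of bags containing v is connected in the bag tree. The decomposition is therefore valid. The largest bag has 3 vertices, so the width is 2.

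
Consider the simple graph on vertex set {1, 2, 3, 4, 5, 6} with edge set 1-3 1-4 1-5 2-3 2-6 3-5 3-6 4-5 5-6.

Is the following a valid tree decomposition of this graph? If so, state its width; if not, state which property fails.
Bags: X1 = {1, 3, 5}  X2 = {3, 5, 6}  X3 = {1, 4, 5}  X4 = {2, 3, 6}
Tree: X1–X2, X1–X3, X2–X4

Yes; width 2.

Every vertex of G appears in some bag (union = {1, 2, 3, 4, 5, 6}); every edge is covered by a bag; and for each vertex v the set of bags containing v is connected in the bag tree. The decomposition is therefore valid. The largest bag has 3 vertices, so the width is 2.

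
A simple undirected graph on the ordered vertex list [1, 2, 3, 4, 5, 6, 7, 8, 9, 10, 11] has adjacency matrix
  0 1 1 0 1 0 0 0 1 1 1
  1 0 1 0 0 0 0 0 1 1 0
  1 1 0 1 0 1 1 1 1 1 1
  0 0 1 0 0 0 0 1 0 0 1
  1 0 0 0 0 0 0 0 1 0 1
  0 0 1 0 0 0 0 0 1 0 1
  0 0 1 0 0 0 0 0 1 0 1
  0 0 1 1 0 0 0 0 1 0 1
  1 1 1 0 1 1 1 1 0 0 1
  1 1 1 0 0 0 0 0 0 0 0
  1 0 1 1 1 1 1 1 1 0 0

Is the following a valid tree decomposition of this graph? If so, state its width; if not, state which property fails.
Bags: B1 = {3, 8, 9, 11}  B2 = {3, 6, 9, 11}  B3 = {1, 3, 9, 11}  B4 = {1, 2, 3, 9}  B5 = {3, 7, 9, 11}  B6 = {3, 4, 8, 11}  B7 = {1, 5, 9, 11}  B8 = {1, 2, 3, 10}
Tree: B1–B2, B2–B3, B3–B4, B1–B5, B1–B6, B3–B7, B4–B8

Yes; width 3.

Vertex coverage: the bags together contain {1, 2, 3, 4, 5, 6, 7, 8, 9, 10, 11}, the full vertex set. Edge coverage: each edge of G has both endpoints in at least one bag. Running intersection: for every vertex, the bags containing it form a connected subtree. All three properties hold, so this is a valid tree decomposition of width max|bag| − 1 = 3, and hence tw(G) ≤ 3.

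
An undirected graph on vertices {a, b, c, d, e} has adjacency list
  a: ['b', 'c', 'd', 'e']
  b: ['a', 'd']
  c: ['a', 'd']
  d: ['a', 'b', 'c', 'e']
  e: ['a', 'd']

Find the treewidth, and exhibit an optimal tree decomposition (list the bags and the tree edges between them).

The largest bag has 3 vertices, giving width 2; this decomposition certifies tw(G) ≤ 2. Conversely, {a, d, e} is a clique of size 3, and the vertices of any clique must share a bag in every tree decomposition; so some bag has ≥ 3 vertices and tw(G) ≥ 2. Combining the bounds, tw(G) = 2.

Treewidth 2.
One such decomposition:
Bags: B1 = {a, b, d}  B2 = {a, d, e}  B3 = {a, c, d}
Tree: B1–B2, B1–B3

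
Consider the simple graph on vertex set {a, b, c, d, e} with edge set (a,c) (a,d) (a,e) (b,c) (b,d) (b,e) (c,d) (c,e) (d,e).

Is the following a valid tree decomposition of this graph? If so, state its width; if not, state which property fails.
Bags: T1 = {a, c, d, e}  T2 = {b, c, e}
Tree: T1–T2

A tree decomposition must satisfy three properties: every vertex lies in some bag; for every edge, both endpoints lie together in some bag; and for every vertex, the bags containing it form a connected subtree. Here edge (d,b) lies in no bag, so the decomposition is invalid.

No — edge (d,b) lies in no bag.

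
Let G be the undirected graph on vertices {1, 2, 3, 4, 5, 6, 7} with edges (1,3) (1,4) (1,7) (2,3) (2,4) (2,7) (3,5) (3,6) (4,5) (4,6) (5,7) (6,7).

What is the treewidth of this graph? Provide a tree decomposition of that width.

Treewidth 3.
Bags: B1 = {3, 4, 6, 7}  B2 = {3, 4, 5, 7}  B3 = {2, 3, 4, 7}  B4 = {1, 3, 4, 7}
Tree: B1–B2, B2–B3, B3–B4

Each bag holds 4 vertices, so the decomposition has width 3, which upper-bounds the treewidth. For the lower bound: the 4 vertex sets {4,6}, {3,5}, {7}, {2} are disjoint, each induces a connected subgraph, and every pair is joined by at least one edge of G. Contracting each set to a single vertex therefore yields K_{4} as a minor, and since treewidth is minor-monotone, tw(G) ≥ tw(K_{4}) = 3. The upper and lower bounds meet at 3, so that is the treewidth.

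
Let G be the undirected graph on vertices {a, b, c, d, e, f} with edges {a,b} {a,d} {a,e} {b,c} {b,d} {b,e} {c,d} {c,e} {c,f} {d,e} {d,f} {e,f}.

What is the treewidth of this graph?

A width-3 tree decomposition is:
Bags: B1 = {c, d, e, f}  B2 = {b, c, d, e}  B3 = {a, b, d, e}
Tree: B1–B2, B2–B3
Each bag holds 4 vertices, so the decomposition has width 3, which upper-bounds the treewidth. On the other hand G contains the 4-clique {c, d, e, f}. A clique must lie in a single bag of any decomposition, so no decomposition can have width below 3. Therefore the treewidth is 3.

3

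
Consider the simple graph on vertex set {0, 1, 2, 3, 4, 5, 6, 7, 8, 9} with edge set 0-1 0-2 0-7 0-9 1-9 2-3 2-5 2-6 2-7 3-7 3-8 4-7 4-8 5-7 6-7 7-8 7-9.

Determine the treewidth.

A width-2 tree decomposition is:
Bags: B1 = {2, 3, 7}  B2 = {2, 5, 7}  B3 = {3, 7, 8}  B4 = {0, 2, 7}  B5 = {2, 6, 7}  B6 = {0, 7, 9}  B7 = {0, 1, 9}  B8 = {4, 7, 8}
Tree: B1–B2, B1–B3, B1–B4, B2–B5, B4–B6, B6–B7, B3–B8
Each bag holds 3 vertices, so the decomposition has width 2, which upper-bounds the treewidth. For the lower bound, the 3 vertices {0, 1, 9} are pairwise adjacent, and any tree decomposition puts a clique entirely inside one bag — forcing width ≥ 2. Therefore the treewidth is 2.

2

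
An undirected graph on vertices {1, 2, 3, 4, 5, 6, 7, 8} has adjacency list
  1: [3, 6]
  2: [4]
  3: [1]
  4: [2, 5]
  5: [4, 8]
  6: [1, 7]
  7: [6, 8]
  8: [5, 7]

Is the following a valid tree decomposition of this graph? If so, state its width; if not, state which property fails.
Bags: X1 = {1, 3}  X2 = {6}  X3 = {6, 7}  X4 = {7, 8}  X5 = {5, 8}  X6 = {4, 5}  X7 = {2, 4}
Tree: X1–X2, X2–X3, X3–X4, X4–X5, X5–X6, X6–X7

No — edge (1,6) lies in no bag.

A tree decomposition must satisfy three properties: every vertex lies in some bag; for every edge, both endpoints lie together in some bag; and for every vertex, the bags containing it form a connected subtree. Here edge (1,6) lies in no bag, so the decomposition is invalid.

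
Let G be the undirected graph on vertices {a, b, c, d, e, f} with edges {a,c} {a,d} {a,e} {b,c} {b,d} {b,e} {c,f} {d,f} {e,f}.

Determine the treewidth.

3

A width-3 tree decomposition is:
Bags: B1 = {a, b, d, f}  B2 = {a, b, e, f}  B3 = {a, b, c, f}
Tree: B1–B2, B2–B3
Every bag has size at most 4, so the width is 4 − 1 = 3 and tw(G) ≤ 3. For the lower bound: the 4 vertex sets {b,d}, {a,e}, {f}, {c} are disjoint, each induces a connected subgraph, and every pair is joined by at least one edge of G. Contracting each set to a single vertex therefore yields K_{4} as a minor, and since treewidth is minor-monotone, tw(G) ≥ tw(K_{4}) = 3. Hence tw(G) = 3 exactly.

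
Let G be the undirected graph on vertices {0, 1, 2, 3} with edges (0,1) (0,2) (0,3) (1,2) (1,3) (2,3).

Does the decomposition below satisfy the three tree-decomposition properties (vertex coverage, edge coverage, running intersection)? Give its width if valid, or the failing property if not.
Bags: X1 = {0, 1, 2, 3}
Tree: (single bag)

Yes; width 3.

Every vertex of G appears in some bag (union = {0, 1, 2, 3}); every edge is covered by a bag; and for each vertex v the set of bags containing v is connected in the bag tree. The decomposition is therefore valid. The largest bag has 4 vertices, so the width is 3.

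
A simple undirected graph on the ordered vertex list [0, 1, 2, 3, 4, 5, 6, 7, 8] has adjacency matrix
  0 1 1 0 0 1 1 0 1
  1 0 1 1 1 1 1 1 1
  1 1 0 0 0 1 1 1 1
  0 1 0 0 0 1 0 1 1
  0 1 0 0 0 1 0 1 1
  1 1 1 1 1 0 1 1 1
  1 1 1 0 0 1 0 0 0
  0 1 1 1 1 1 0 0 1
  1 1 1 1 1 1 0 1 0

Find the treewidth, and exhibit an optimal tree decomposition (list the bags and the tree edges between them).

Every bag has size at most 5, so the width is 5 − 1 = 4 and tw(G) ≤ 4. For the lower bound, the 5 vertices {0, 1, 2, 5, 8} are pairwise adjacent, and any tree decomposition puts a clique entirely inside one bag — forcing width ≥ 4. The upper and lower bounds meet at 4, so that is the treewidth.

Treewidth 4.
One such decomposition:
Bags: B1 = {1, 2, 5, 7, 8}  B2 = {0, 1, 2, 5, 8}  B3 = {1, 4, 5, 7, 8}  B4 = {1, 3, 5, 7, 8}  B5 = {0, 1, 2, 5, 6}
Tree: B1–B2, B1–B3, B3–B4, B2–B5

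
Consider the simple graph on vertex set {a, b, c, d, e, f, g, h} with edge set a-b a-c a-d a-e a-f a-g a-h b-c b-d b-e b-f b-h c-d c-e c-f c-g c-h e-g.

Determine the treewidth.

A width-3 tree decomposition is:
Bags: B1 = {a, c, e, g}  B2 = {a, b, c, e}  B3 = {a, b, c, h}  B4 = {a, b, c, d}  B5 = {a, b, c, f}
Tree: B1–B2, B2–B3, B2–B4, B4–B5
The largest bag has 4 vertices, giving width 3; this decomposition certifies tw(G) ≤ 3. Conversely, {a, c, e, g} is a clique of size 4, and the vertices of any clique must share a bag in every tree decomposition; so some bag has ≥ 4 vertices and tw(G) ≥ 3. The upper and lower bounds meet at 3, so that is the treewidth.

3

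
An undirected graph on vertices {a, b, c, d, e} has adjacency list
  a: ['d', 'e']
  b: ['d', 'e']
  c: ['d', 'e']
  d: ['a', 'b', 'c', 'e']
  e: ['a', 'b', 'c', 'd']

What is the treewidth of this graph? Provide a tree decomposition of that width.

Each bag holds 3 vertices, so the decomposition has width 2, which upper-bounds the treewidth. Conversely, {c, d, e} is a clique of size 3, and the vertices of any clique must share a bag in every tree decomposition; so some bag has ≥ 3 vertices and tw(G) ≥ 2. Therefore the treewidth is 2.

Treewidth 2.
One optimal decomposition is:
Bags: B1 = {c, d, e}  B2 = {a, d, e}  B3 = {b, d, e}
Tree: B1–B2, B2–B3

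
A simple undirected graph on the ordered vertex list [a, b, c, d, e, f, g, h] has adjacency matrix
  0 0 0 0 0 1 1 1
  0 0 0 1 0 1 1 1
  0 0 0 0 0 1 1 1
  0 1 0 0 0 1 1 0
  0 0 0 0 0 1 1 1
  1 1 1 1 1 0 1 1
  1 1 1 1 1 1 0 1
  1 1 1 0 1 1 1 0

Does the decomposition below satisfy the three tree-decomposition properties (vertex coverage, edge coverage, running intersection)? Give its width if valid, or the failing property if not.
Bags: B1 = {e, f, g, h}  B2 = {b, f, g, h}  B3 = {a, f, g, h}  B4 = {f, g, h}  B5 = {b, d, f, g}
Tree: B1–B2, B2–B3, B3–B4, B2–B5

A tree decomposition must satisfy three properties: every vertex lies in some bag; for every edge, both endpoints lie together in some bag; and for every vertex, the bags containing it form a connected subtree. Here vertex c appears in no bag, so the decomposition is invalid.

No — vertex c appears in no bag.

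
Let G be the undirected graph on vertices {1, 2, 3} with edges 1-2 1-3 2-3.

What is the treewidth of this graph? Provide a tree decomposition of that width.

With just one bag of size 3, the width is 3 − 1 = 2, so tw(G) ≤ 2. On the other hand G contains the 3-clique {1, 2, 3}. A clique must lie in a single bag of any decomposition, so no decomposition can have width below 2. Hence tw(G) = 2 exactly.

Treewidth 2.
Bags: B1 = {1, 2, 3}
Tree: (single bag)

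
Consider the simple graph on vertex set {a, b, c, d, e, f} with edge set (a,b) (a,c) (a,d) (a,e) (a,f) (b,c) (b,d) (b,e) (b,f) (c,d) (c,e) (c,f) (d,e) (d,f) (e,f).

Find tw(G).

5

A width-5 tree decomposition is:
Bags: B1 = {a, b, c, d, e, f}
Tree: (single bag)
With just one bag of size 6, the width is 6 − 1 = 5, so tw(G) ≤ 5. Conversely, {a, b, c, d, e, f} is a clique of size 6, and the vertices of any clique must share a bag in every tree decomposition; so some bag has ≥ 6 vertices and tw(G) ≥ 5. The upper and lower bounds meet at 5, so that is the treewidth.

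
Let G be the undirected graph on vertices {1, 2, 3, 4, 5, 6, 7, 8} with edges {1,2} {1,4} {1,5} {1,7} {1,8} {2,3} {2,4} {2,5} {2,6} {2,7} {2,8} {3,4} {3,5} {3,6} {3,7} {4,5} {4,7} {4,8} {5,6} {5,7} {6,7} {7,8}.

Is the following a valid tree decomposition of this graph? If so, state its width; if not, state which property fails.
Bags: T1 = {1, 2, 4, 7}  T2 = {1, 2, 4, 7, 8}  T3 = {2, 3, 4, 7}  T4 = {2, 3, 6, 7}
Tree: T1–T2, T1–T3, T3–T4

A tree decomposition must satisfy three properties: every vertex lies in some bag; for every edge, both endpoints lie together in some bag; and for every vertex, the bags containing it form a connected subtree. Here vertex 5 appears in no bag, so the decomposition is invalid.

No — vertex 5 appears in no bag.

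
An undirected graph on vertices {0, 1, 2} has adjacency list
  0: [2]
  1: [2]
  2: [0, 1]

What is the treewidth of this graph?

A width-1 tree decomposition is:
Bags: B1 = {0, 2}  B2 = {1, 2}
Tree: B1–B2
Every bag has size at most 2, so the width is 2 − 1 = 1 and tw(G) ≤ 1. G has an edge, so its treewidth is at least 1. The upper and lower bounds meet at 1, so that is the treewidth.

1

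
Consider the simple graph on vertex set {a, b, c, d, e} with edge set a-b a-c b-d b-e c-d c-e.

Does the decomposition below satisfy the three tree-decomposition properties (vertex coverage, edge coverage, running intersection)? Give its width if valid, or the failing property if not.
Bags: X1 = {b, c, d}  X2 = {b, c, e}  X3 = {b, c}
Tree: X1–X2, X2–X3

A tree decomposition must satisfy three properties: every vertex lies in some bag; for every edge, both endpoints lie together in some bag; and for every vertex, the bags containing it form a connected subtree. Here vertex a appears in no bag, so the decomposition is invalid.

No — vertex a appears in no bag.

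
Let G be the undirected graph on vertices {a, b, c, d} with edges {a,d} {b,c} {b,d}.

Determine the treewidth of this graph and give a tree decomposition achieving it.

The largest bag has 2 vertices, giving width 1; this decomposition certifies tw(G) ≤ 1. G has an edge, so its treewidth is at least 1. Hence tw(G) = 1 exactly.

Treewidth 1.
One optimal decomposition is:
Bags: B1 = {b, c}  B2 = {b, d}  B3 = {a, d}
Tree: B1–B2, B2–B3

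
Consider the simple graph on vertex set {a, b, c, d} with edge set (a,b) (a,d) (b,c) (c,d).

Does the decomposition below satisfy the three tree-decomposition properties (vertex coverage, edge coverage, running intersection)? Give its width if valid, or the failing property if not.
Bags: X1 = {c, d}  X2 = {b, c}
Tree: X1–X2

No — vertex a appears in no bag.

A tree decomposition must satisfy three properties: every vertex lies in some bag; for every edge, both endpoints lie together in some bag; and for every vertex, the bags containing it form a connected subtree. Here vertex a appears in no bag, so the decomposition is invalid.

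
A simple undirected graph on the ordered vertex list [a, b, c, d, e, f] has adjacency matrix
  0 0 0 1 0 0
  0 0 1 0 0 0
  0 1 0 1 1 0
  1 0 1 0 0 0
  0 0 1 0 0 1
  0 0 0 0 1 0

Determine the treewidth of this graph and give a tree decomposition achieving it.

Every bag has size at most 2, so the width is 2 − 1 = 1 and tw(G) ≤ 1. Since G has at least one edge (e.g. c–e), it is not an edgeless graph, so tw(G) ≥ 1. Therefore the treewidth is 1.

Treewidth 1.
One optimal decomposition is:
Bags: B1 = {c, e}  B2 = {c, d}  B3 = {b, c}  B4 = {e, f}  B5 = {a, d}
Tree: B1–B2, B2–B3, B1–B4, B2–B5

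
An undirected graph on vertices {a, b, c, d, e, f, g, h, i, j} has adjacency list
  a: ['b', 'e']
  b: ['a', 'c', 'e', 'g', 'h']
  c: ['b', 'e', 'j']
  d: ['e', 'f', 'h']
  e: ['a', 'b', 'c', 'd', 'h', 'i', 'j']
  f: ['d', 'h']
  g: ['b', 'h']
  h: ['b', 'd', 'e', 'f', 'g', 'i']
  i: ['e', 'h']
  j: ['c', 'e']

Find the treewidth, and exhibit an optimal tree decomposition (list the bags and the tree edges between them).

Every bag has size at most 3, so the width is 3 − 1 = 2 and tw(G) ≤ 2. For the lower bound, the 3 vertices {b, g, h} are pairwise adjacent, and any tree decomposition puts a clique entirely inside one bag — forcing width ≥ 2. Combining the bounds, tw(G) = 2.

Treewidth 2.
Bags: B1 = {b, e, h}  B2 = {b, c, e}  B3 = {d, e, h}  B4 = {e, h, i}  B5 = {a, b, e}  B6 = {b, g, h}  B7 = {d, f, h}  B8 = {c, e, j}
Tree: B1–B2, B1–B3, B1–B4, B1–B5, B1–B6, B3–B7, B2–B8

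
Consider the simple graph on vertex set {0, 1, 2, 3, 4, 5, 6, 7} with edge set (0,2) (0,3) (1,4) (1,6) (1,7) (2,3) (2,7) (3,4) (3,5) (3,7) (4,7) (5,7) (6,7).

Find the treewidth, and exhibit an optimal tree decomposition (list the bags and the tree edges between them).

Treewidth 2.
One such decomposition:
Bags: B1 = {2, 3, 7}  B2 = {3, 4, 7}  B3 = {1, 4, 7}  B4 = {0, 2, 3}  B5 = {3, 5, 7}  B6 = {1, 6, 7}
Tree: B1–B2, B2–B3, B1–B4, B2–B5, B3–B6

Every bag has size at most 3, so the width is 3 − 1 = 2 and tw(G) ≤ 2. Conversely, {0, 2, 3} is a clique of size 3, and the vertices of any clique must share a bag in every tree decomposition; so some bag has ≥ 3 vertices and tw(G) ≥ 2. Therefore the treewidth is 2.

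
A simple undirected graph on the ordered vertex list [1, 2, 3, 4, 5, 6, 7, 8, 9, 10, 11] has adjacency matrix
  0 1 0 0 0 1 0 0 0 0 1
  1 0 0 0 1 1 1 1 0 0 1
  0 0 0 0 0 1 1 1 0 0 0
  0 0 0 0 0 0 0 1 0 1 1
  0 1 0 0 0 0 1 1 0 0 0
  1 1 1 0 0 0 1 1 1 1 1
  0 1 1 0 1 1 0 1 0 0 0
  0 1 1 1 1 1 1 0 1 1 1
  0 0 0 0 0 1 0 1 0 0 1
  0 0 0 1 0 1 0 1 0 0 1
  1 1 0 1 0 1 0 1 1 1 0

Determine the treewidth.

A width-3 tree decomposition is:
Bags: B1 = {2, 6, 8, 11}  B2 = {2, 6, 7, 8}  B3 = {1, 2, 6, 11}  B4 = {3, 6, 7, 8}  B5 = {6, 8, 10, 11}  B6 = {4, 8, 10, 11}  B7 = {2, 5, 7, 8}  B8 = {6, 8, 9, 11}
Tree: B1–B2, B1–B3, B2–B4, B1–B5, B5–B6, B2–B7, B5–B8
Each bag holds 4 vertices, so the decomposition has width 3, which upper-bounds the treewidth. Conversely, {4, 8, 10, 11} is a clique of size 4, and the vertices of any clique must share a bag in every tree decomposition; so some bag has ≥ 4 vertices and tw(G) ≥ 3. Hence tw(G) = 3 exactly.

3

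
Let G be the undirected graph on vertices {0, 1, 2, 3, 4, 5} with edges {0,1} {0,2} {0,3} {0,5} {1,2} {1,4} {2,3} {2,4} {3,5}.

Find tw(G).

2

A width-2 tree decomposition is:
Bags: B1 = {0, 2, 3}  B2 = {0, 1, 2}  B3 = {0, 3, 5}  B4 = {1, 2, 4}
Tree: B1–B2, B1–B3, B2–B4
Each bag holds 3 vertices, so the decomposition has width 2, which upper-bounds the treewidth. For the lower bound, the 3 vertices {0, 1, 2} are pairwise adjacent, and any tree decomposition puts a clique entirely inside one bag — forcing width ≥ 2. Combining the bounds, tw(G) = 2.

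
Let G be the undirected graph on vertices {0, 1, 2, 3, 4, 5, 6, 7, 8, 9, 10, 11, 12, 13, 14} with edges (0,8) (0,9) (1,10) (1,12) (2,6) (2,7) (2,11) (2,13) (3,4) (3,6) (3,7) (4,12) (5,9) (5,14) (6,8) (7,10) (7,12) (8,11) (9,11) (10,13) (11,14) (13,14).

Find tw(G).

3

A width-3 tree decomposition is:
Bags: B1 = {0, 5, 8, 9}  B2 = {5, 8, 9, 11}  B3 = {5, 8, 11, 14}  B4 = {6, 8, 11, 14}  B5 = {2, 6, 11, 14}  B6 = {2, 6, 13, 14}  B7 = {2, 3, 6, 13}  B8 = {2, 3, 7, 13}  B9 = {3, 7, 10, 13}  B10 = {3, 4, 7, 10}  B11 = {4, 7, 10, 12}  B12 = {1, 4, 10, 12}
Tree: B1–B2, B2–B3, B3–B4, B4–B5, B5–B6, B6–B7, B7–B8, B8–B9, B9–B10, B10–B11, B11–B12
Every bag has size at most 4, so the width is 4 − 1 = 3 and tw(G) ≤ 3. For the lower bound: the 4 vertex sets {0,5,9}, {8}, {11}, {2,6,13,14} are disjoint, each induces a connected subgraph, and every pair is joined by at least one edge of G. Contracting each set to a single vertex therefore yields K_{4} as a minor, and since treewidth is minor-monotone, tw(G) ≥ tw(K_{4}) = 3. The upper and lower bounds meet at 3, so that is the treewidth.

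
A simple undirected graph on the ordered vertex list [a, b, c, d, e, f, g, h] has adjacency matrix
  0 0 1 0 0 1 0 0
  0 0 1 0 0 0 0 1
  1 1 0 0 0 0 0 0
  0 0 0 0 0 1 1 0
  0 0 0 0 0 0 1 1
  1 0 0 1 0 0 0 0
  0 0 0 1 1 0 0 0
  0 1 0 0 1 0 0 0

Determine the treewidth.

2

A width-2 tree decomposition is:
Bags: B1 = {d, f, g}  B2 = {a, f, g}  B3 = {a, c, g}  B4 = {b, c, g}  B5 = {b, g, h}  B6 = {e, g, h}
Tree: B1–B2, B2–B3, B3–B4, B4–B5, B5–B6
Every bag has size at most 3, so the width is 3 − 1 = 2 and tw(G) ≤ 2. Since g–d–f–a–c–b–h–e–g is a cycle in G, G is not acyclic. Forests are exactly the graphs of treewidth ≤ 1, so tw(G) ≥ 2. Therefore the treewidth is 2.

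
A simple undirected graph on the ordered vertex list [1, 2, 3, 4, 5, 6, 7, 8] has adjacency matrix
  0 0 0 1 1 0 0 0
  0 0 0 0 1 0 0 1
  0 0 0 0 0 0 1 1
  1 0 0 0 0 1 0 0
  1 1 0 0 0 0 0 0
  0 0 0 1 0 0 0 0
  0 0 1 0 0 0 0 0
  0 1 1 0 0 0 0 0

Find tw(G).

A width-1 tree decomposition is:
Bags: B1 = {3, 7}  B2 = {3, 8}  B3 = {2, 8}  B4 = {2, 5}  B5 = {1, 5}  B6 = {1, 4}  B7 = {4, 6}
Tree: B1–B2, B2–B3, B3–B4, B4–B5, B5–B6, B6–B7
Each bag holds 2 vertices, so the decomposition has width 1, which upper-bounds the treewidth. Any graph with an edge has treewidth ≥ 1, and G has the edge 7–3. Hence tw(G) = 1 exactly.

1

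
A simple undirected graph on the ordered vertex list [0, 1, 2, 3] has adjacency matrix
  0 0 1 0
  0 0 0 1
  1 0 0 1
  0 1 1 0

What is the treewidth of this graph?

A width-1 tree decomposition is:
Bags: B1 = {1, 3}  B2 = {2, 3}  B3 = {0, 2}
Tree: B1–B2, B2–B3
Each bag holds 2 vertices, so the decomposition has width 1, which upper-bounds the treewidth. Since G has at least one edge (e.g. 1–3), it is not an edgeless graph, so tw(G) ≥ 1. Combining the bounds, tw(G) = 1.

1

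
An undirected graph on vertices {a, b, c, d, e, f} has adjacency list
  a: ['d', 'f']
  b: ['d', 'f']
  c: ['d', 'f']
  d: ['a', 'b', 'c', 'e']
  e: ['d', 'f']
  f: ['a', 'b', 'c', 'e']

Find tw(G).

2

A width-2 tree decomposition is:
Bags: B1 = {b, d, f}  B2 = {a, d, f}  B3 = {c, d, f}  B4 = {d, e, f}
Tree: B1–B2, B2–B3, B3–B4
Each bag holds 3 vertices, so the decomposition has width 2, which upper-bounds the treewidth. For the lower bound, G contains the cycle f–b–d–a–f, so G is not a forest; only forests have treewidth ≤ 1, hence tw(G) ≥ 2. The upper and lower bounds meet at 2, so that is the treewidth.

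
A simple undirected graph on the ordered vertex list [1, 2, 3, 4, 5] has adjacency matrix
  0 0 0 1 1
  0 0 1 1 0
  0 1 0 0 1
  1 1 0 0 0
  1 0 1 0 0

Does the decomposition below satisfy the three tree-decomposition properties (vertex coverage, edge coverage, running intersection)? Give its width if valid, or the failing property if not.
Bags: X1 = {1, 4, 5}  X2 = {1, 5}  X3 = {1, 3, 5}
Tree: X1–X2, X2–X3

A tree decomposition must satisfy three properties: every vertex lies in some bag; for every edge, both endpoints lie together in some bag; and for every vertex, the bags containing it form a connected subtree. Here vertex 2 appears in no bag, so the decomposition is invalid.

No — vertex 2 appears in no bag.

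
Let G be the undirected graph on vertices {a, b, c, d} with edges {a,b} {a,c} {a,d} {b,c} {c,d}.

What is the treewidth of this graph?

A width-2 tree decomposition is:
Bags: B1 = {a, b, c}  B2 = {a, c, d}
Tree: B1–B2
The largest bag has 3 vertices, giving width 2; this decomposition certifies tw(G) ≤ 2. Conversely, {a, c, d} is a clique of size 3, and the vertices of any clique must share a bag in every tree decomposition; so some bag has ≥ 3 vertices and tw(G) ≥ 2. Therefore the treewidth is 2.

2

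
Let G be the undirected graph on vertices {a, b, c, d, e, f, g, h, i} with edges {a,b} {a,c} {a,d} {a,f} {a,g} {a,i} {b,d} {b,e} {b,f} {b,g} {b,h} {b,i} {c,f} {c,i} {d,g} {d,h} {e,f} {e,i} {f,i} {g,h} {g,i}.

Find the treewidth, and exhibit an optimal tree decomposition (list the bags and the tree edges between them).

Treewidth 3.
Bags: B1 = {a, b, g, i}  B2 = {a, b, f, i}  B3 = {a, b, d, g}  B4 = {b, d, g, h}  B5 = {b, e, f, i}  B6 = {a, c, f, i}
Tree: B1–B2, B1–B3, B3–B4, B2–B5, B2–B6

The largest bag has 4 vertices, giving width 3; this decomposition certifies tw(G) ≤ 3. Conversely, {a, c, f, i} is a clique of size 4, and the vertices of any clique must share a bag in every tree decomposition; so some bag has ≥ 4 vertices and tw(G) ≥ 3. The upper and lower bounds meet at 3, so that is the treewidth.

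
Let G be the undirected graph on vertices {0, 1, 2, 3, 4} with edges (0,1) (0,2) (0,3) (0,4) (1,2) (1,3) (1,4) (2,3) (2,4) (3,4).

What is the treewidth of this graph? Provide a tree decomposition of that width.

A single bag containing all 5 vertices is trivially a valid decomposition of width 4. Conversely, {0, 1, 2, 3, 4} is a clique of size 5, and the vertices of any clique must share a bag in every tree decomposition; so some bag has ≥ 5 vertices and tw(G) ≥ 4. The upper and lower bounds meet at 4, so that is the treewidth.

Treewidth 4.
One such decomposition:
Bags: B1 = {0, 1, 2, 3, 4}
Tree: (single bag)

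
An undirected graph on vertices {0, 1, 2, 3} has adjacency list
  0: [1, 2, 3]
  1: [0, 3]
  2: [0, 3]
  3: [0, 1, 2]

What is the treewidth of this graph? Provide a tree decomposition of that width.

Treewidth 2.
One optimal decomposition is:
Bags: B1 = {0, 2, 3}  B2 = {0, 1, 3}
Tree: B1–B2

The largest bag has 3 vertices, giving width 2; this decomposition certifies tw(G) ≤ 2. On the other hand G contains the 3-clique {0, 1, 3}. A clique must lie in a single bag of any decomposition, so no decomposition can have width below 2. Hence tw(G) = 2 exactly.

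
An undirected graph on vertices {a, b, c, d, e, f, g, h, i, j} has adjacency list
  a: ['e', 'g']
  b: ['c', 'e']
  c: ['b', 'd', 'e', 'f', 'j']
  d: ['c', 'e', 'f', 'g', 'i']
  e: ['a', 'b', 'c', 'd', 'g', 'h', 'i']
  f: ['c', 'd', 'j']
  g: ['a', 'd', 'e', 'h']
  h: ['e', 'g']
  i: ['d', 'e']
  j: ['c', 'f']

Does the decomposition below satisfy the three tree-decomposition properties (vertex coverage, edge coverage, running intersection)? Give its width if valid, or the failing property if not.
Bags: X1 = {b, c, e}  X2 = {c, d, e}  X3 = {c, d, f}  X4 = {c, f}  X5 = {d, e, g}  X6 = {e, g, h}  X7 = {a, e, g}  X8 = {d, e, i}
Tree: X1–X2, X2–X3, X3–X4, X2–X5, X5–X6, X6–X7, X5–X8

A tree decomposition must satisfy three properties: every vertex lies in some bag; for every edge, both endpoints lie together in some bag; and for every vertex, the bags containing it form a connected subtree. Here vertex j appears in no bag, so the decomposition is invalid.

No — vertex j appears in no bag.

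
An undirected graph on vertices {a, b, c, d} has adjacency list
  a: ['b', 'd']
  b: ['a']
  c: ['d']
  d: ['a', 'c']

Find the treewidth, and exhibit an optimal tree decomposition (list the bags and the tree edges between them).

The largest bag has 2 vertices, giving width 1; this decomposition certifies tw(G) ≤ 1. G has an edge, so its treewidth is at least 1. Therefore the treewidth is 1.

Treewidth 1.
One such decomposition:
Bags: B1 = {c, d}  B2 = {a, d}  B3 = {a, b}
Tree: B1–B2, B2–B3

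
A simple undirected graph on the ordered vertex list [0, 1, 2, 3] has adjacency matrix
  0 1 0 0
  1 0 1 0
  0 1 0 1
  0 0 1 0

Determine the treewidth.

1

A width-1 tree decomposition is:
Bags: B1 = {1, 2}  B2 = {0, 1}  B3 = {2, 3}
Tree: B1–B2, B1–B3
Every bag has size at most 2, so the width is 2 − 1 = 1 and tw(G) ≤ 1. Any graph with an edge has treewidth ≥ 1, and G has the edge 2–1. Therefore the treewidth is 1.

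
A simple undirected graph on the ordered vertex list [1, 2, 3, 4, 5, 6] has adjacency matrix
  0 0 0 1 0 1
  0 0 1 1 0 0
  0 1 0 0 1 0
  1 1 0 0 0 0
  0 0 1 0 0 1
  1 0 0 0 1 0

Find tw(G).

2

A width-2 tree decomposition is:
Bags: B1 = {3, 5, 6}  B2 = {1, 3, 6}  B3 = {1, 3, 4}  B4 = {2, 3, 4}
Tree: B1–B2, B2–B3, B3–B4
Each bag holds 3 vertices, so the decomposition has width 2, which upper-bounds the treewidth. For the lower bound, G contains the cycle 3–5–6–1–4–2–3, so G is not a forest; only forests have treewidth ≤ 1, hence tw(G) ≥ 2. Combining the bounds, tw(G) = 2.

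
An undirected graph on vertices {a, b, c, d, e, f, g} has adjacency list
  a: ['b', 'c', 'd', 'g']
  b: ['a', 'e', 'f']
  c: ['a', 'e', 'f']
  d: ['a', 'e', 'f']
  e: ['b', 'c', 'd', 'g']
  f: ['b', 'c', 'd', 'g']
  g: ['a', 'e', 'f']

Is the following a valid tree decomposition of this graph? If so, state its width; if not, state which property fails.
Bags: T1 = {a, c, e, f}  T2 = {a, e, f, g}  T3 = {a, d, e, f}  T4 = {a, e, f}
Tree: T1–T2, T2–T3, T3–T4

No — vertex b appears in no bag.

A tree decomposition must satisfy three properties: every vertex lies in some bag; for every edge, both endpoints lie together in some bag; and for every vertex, the bags containing it form a connected subtree. Here vertex b appears in no bag, so the decomposition is invalid.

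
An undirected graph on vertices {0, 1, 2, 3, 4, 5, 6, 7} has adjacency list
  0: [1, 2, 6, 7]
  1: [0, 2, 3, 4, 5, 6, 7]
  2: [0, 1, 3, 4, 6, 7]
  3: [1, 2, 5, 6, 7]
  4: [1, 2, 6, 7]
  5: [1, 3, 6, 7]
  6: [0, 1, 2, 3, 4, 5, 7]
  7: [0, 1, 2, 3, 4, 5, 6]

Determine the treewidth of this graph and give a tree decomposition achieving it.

Treewidth 4.
One such decomposition:
Bags: B1 = {1, 2, 4, 6, 7}  B2 = {1, 2, 3, 6, 7}  B3 = {1, 3, 5, 6, 7}  B4 = {0, 1, 2, 6, 7}
Tree: B1–B2, B2–B3, B2–B4

Every bag has size at most 5, so the width is 5 − 1 = 4 and tw(G) ≤ 4. Conversely, {0, 1, 2, 6, 7} is a clique of size 5, and the vertices of any clique must share a bag in every tree decomposition; so some bag has ≥ 5 vertices and tw(G) ≥ 4. Hence tw(G) = 4 exactly.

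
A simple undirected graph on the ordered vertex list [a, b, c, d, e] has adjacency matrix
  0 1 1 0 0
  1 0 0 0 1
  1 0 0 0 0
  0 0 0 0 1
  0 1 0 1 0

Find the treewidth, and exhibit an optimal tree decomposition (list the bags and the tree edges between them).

Treewidth 1.
One such decomposition:
Bags: B1 = {a, c}  B2 = {a, b}  B3 = {b, e}  B4 = {d, e}
Tree: B1–B2, B2–B3, B3–B4

Every bag has size at most 2, so the width is 2 − 1 = 1 and tw(G) ≤ 1. Any graph with an edge has treewidth ≥ 1, and G has the edge c–a. The upper and lower bounds meet at 1, so that is the treewidth.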